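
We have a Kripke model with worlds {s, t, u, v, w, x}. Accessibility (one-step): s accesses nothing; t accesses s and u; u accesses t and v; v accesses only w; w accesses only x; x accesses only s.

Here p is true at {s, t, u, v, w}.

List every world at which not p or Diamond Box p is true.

{t, u, w, x}

s: not p is F, Diamond Box p is F. ✗
t: not p is F, Diamond Box p is T. ✓
u: not p is F, Diamond Box p is T. ✓
v: not p is F, Diamond Box p is F. ✗
w: not p is F, Diamond Box p is T. ✓
x: not p is T, Diamond Box p is T. ✓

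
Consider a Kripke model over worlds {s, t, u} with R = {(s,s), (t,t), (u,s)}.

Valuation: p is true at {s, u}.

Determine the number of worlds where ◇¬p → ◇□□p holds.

2

s: ◇¬p is F, ◇□□p is T. ✓
t: ◇¬p is T, ◇□□p is F. ✗
u: ◇¬p is F, ◇□□p is T. ✓
Satisfying worlds: {s, u}.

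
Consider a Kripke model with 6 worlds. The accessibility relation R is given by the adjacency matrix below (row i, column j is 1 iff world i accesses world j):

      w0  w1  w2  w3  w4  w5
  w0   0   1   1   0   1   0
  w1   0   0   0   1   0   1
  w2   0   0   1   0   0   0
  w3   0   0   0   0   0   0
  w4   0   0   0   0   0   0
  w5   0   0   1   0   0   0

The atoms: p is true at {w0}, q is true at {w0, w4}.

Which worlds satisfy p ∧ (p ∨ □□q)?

{w0}

w0: p is T, p ∨ □□q is T. ✓
w1: p is F, p ∨ □□q is F. ✗
w2: p is F, p ∨ □□q is F. ✗
w3: p is F, p ∨ □□q is T. ✗
w4: p is F, p ∨ □□q is T. ✗
w5: p is F, p ∨ □□q is F. ✗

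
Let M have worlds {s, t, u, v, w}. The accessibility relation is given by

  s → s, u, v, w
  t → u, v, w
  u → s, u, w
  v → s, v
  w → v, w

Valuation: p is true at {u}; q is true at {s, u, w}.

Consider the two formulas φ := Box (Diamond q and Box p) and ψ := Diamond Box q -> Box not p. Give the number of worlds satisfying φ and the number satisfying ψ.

0 and 2

For Box (Diamond q and Box p):
s: successors {s, u, v, w}; Diamond q and Box p there: s:F, u:F, v:F, w:F. ✗
t: successors {u, v, w}; Diamond q and Box p there: u:F, v:F, w:F. ✗
u: successors {s, u, w}; Diamond q and Box p there: s:F, u:F, w:F. ✗
v: successors {s, v}; Diamond q and Box p there: s:F, v:F. ✗
w: successors {v, w}; Diamond q and Box p there: v:F, w:F. ✗
— 0 worlds.
For Diamond Box q -> Box not p:
s: Diamond Box q is T, Box not p is F. ✗
t: Diamond Box q is T, Box not p is F. ✗
u: Diamond Box q is T, Box not p is F. ✗
v: Diamond Box q is F, Box not p is T. ✓
w: Diamond Box q is F, Box not p is T. ✓
— 2 worlds.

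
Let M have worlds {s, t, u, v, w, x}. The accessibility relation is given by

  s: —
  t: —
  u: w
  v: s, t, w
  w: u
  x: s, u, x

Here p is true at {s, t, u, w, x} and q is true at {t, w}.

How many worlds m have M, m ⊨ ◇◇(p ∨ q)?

s: no successors, so ◇◇(p ∨ q) fails. ✗
t: no successors, so ◇◇(p ∨ q) fails. ✗
u: successors {w}; ◇(p ∨ q) there: w:T. ✓
v: successors {s, t, w}; ◇(p ∨ q) there: s:F, t:F, w:T. ✓
w: successors {u}; ◇(p ∨ q) there: u:T. ✓
x: successors {s, u, x}; ◇(p ∨ q) there: s:F, u:T, x:T. ✓
Satisfying worlds: {u, v, w, x}.

4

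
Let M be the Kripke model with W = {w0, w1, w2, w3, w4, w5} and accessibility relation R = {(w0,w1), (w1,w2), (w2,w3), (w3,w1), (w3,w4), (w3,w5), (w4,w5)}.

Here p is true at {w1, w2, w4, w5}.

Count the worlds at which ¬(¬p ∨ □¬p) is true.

w0: ¬p ∨ □¬p is T. ✗
w1: ¬p ∨ □¬p is F. ✓
w2: ¬p ∨ □¬p is T. ✗
w3: ¬p ∨ □¬p is T. ✗
w4: ¬p ∨ □¬p is F. ✓
w5: ¬p ∨ □¬p is T. ✗
Satisfying worlds: {w1, w4}.

2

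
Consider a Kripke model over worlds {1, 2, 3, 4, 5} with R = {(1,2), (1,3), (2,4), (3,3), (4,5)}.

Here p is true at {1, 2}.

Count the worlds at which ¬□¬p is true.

1: □¬p is F. ✓
2: □¬p is T. ✗
3: □¬p is T. ✗
4: □¬p is T. ✗
5: □¬p is T. ✗
Satisfying worlds: {1}.

1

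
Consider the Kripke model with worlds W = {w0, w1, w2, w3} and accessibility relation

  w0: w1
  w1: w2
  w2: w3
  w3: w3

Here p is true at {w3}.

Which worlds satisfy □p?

w0: successors {w1}; p there: w1:F. ✗
w1: successors {w2}; p there: w2:F. ✗
w2: successors {w3}; p there: w3:T. ✓
w3: successors {w3}; p there: w3:T. ✓

{w2, w3}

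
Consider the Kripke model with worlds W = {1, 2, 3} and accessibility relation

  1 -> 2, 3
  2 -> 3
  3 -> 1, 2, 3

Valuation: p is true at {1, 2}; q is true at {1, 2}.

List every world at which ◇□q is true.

∅

1: successors {2, 3}; □q there: 2:F, 3:F. ✗
2: successors {3}; □q there: 3:F. ✗
3: successors {1, 2, 3}; □q there: 1:F, 2:F, 3:F. ✗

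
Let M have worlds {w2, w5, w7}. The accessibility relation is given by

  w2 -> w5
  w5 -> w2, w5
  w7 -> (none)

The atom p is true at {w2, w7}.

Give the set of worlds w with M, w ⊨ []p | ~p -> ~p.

{w2, w5}

w2: []p | ~p is F, ~p is F. ✓
w5: []p | ~p is T, ~p is T. ✓
w7: []p | ~p is T, ~p is F. ✗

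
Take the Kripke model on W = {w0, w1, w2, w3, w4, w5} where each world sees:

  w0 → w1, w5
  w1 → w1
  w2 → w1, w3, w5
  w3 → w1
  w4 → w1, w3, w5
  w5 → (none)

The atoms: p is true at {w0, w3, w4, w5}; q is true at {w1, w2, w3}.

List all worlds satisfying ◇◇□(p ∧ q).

w0: successors {w1, w5}; ◇□(p ∧ q) there: w1:F, w5:F. ✗
w1: successors {w1}; ◇□(p ∧ q) there: w1:F. ✗
w2: successors {w1, w3, w5}; ◇□(p ∧ q) there: w1:F, w3:F, w5:F. ✗
w3: successors {w1}; ◇□(p ∧ q) there: w1:F. ✗
w4: successors {w1, w3, w5}; ◇□(p ∧ q) there: w1:F, w3:F, w5:F. ✗
w5: no successors, so ◇◇□(p ∧ q) fails. ✗

∅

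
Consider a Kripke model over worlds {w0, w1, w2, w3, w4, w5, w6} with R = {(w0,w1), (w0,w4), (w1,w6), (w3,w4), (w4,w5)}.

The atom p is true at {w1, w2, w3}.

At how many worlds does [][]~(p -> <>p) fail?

w0: successors {w1, w4}; []~(p -> <>p) there: w1:F, w4:F. ✗
w1: successors {w6}; []~(p -> <>p) there: w6:T. ✓
w2: no successors, so [][]~(p -> <>p) holds vacuously. ✓
w3: successors {w4}; []~(p -> <>p) there: w4:F. ✗
w4: successors {w5}; []~(p -> <>p) there: w5:T. ✓
w5: no successors, so [][]~(p -> <>p) holds vacuously. ✓
w6: no successors, so [][]~(p -> <>p) holds vacuously. ✓
Satisfying worlds: {w1, w2, w4, w5, w6}.
So [][]~(p -> <>p) fails at the other 2 worlds.

2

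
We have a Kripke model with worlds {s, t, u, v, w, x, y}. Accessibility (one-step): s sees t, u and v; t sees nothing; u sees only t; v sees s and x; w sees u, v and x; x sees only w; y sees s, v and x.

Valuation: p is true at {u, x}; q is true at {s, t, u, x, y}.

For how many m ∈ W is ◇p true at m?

4

s: successors {t, u, v}; p there: t:F, u:T, v:F. ✓
t: no successors, so ◇p fails. ✗
u: successors {t}; p there: t:F. ✗
v: successors {s, x}; p there: s:F, x:T. ✓
w: successors {u, v, x}; p there: u:T, v:F, x:T. ✓
x: successors {w}; p there: w:F. ✗
y: successors {s, v, x}; p there: s:F, v:F, x:T. ✓
Satisfying worlds: {s, v, w, y}.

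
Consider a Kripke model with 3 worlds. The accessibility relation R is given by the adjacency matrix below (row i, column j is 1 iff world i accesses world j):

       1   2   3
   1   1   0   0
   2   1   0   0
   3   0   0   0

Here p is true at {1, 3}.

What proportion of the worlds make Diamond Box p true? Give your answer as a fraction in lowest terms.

2/3

1: successors {1}; Box p there: 1:T. ✓
2: successors {1}; Box p there: 1:T. ✓
3: no successors, so Diamond Box p fails. ✗
That's 2 of 3 worlds, so 2/3.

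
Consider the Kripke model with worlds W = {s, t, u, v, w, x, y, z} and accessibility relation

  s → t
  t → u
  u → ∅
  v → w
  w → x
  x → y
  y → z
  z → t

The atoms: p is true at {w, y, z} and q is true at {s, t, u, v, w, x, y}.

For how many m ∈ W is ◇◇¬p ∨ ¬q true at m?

4

s: ◇◇¬p is T, ¬q is F. ✓
t: ◇◇¬p is F, ¬q is F. ✗
u: ◇◇¬p is F, ¬q is F. ✗
v: ◇◇¬p is T, ¬q is F. ✓
w: ◇◇¬p is F, ¬q is F. ✗
x: ◇◇¬p is F, ¬q is F. ✗
y: ◇◇¬p is T, ¬q is F. ✓
z: ◇◇¬p is T, ¬q is T. ✓
Satisfying worlds: {s, v, y, z}.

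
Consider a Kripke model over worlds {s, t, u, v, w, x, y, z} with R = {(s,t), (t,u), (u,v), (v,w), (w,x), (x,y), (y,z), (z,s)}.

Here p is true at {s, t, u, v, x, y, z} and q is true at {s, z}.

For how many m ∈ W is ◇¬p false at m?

7

s: successors {t}; ¬p there: t:F. ✗
t: successors {u}; ¬p there: u:F. ✗
u: successors {v}; ¬p there: v:F. ✗
v: successors {w}; ¬p there: w:T. ✓
w: successors {x}; ¬p there: x:F. ✗
x: successors {y}; ¬p there: y:F. ✗
y: successors {z}; ¬p there: z:F. ✗
z: successors {s}; ¬p there: s:F. ✗
Satisfying worlds: {v}.
So ◇¬p fails at the other 7 worlds.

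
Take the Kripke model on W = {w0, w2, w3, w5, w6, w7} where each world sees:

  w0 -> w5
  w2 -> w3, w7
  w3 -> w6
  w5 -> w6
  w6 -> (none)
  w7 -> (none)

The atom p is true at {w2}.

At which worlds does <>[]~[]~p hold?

{w2, w3, w5}

w0: successors {w5}; []~[]~p there: w5:F. ✗
w2: successors {w3, w7}; []~[]~p there: w3:F, w7:T. ✓
w3: successors {w6}; []~[]~p there: w6:T. ✓
w5: successors {w6}; []~[]~p there: w6:T. ✓
w6: no successors, so <>[]~[]~p fails. ✗
w7: no successors, so <>[]~[]~p fails. ✗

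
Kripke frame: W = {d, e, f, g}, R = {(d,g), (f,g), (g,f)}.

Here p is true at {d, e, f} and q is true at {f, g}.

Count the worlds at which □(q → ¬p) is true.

d: successors {g}; q → ¬p there: g:T. ✓
e: no successors, so □(q → ¬p) holds vacuously. ✓
f: successors {g}; q → ¬p there: g:T. ✓
g: successors {f}; q → ¬p there: f:F. ✗
Satisfying worlds: {d, e, f}.

3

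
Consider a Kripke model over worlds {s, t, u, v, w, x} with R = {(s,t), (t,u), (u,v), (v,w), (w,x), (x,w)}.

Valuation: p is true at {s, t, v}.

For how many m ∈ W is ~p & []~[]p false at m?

3

s: ~p is F, []~[]p is T. ✗
t: ~p is F, []~[]p is F. ✗
u: ~p is T, []~[]p is T. ✓
v: ~p is F, []~[]p is T. ✗
w: ~p is T, []~[]p is T. ✓
x: ~p is T, []~[]p is T. ✓
Satisfying worlds: {u, w, x}.
So ~p & []~[]p fails at the other 3 worlds.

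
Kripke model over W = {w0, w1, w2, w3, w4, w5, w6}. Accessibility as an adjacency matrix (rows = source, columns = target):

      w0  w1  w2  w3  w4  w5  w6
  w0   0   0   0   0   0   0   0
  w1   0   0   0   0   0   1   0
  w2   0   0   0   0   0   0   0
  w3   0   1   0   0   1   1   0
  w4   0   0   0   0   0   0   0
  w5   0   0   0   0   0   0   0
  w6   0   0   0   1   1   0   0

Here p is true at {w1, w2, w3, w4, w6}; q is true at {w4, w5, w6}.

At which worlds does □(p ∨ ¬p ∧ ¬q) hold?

{w0, w2, w4, w5, w6}

w0: no successors, so □(p ∨ ¬p ∧ ¬q) holds vacuously. ✓
w1: successors {w5}; p ∨ ¬p ∧ ¬q there: w5:F. ✗
w2: no successors, so □(p ∨ ¬p ∧ ¬q) holds vacuously. ✓
w3: successors {w1, w4, w5}; p ∨ ¬p ∧ ¬q there: w1:T, w4:T, w5:F. ✗
w4: no successors, so □(p ∨ ¬p ∧ ¬q) holds vacuously. ✓
w5: no successors, so □(p ∨ ¬p ∧ ¬q) holds vacuously. ✓
w6: successors {w3, w4}; p ∨ ¬p ∧ ¬q there: w3:T, w4:T. ✓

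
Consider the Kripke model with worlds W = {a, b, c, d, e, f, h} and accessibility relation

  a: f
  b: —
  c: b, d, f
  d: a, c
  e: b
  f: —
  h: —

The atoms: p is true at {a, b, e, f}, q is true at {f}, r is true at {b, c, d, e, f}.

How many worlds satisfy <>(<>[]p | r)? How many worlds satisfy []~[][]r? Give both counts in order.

For <>(<>[]p | r):
a: successors {f}; <>[]p | r there: f:T. ✓
b: no successors, so <>(<>[]p | r) fails. ✗
c: successors {b, d, f}; <>[]p | r there: b:T, d:T, f:T. ✓
d: successors {a, c}; <>[]p | r there: a:T, c:T. ✓
e: successors {b}; <>[]p | r there: b:T. ✓
f: no successors, so <>(<>[]p | r) fails. ✗
h: no successors, so <>(<>[]p | r) fails. ✗
— 4 worlds.
For []~[][]r:
a: successors {f}; ~[][]r there: f:F. ✗
b: no successors, so []~[][]r holds vacuously. ✓
c: successors {b, d, f}; ~[][]r there: b:F, d:F, f:F. ✗
d: successors {a, c}; ~[][]r there: a:F, c:T. ✗
e: successors {b}; ~[][]r there: b:F. ✗
f: no successors, so []~[][]r holds vacuously. ✓
h: no successors, so []~[][]r holds vacuously. ✓
— 3 worlds.

4 and 3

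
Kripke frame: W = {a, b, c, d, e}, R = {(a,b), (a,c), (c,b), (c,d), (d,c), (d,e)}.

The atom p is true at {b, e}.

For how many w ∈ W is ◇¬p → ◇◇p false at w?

0

a: ◇¬p is T, ◇◇p is T. ✓
b: ◇¬p is F, ◇◇p is F. ✓
c: ◇¬p is T, ◇◇p is T. ✓
d: ◇¬p is T, ◇◇p is T. ✓
e: ◇¬p is F, ◇◇p is F. ✓
Satisfying worlds: {a, b, c, d, e}.
So ◇¬p → ◇◇p fails at the other 0 worlds.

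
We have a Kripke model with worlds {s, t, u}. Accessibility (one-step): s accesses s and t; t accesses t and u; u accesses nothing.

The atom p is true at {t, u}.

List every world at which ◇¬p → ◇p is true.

{s, t, u}

s: ◇¬p is T, ◇p is T. ✓
t: ◇¬p is F, ◇p is T. ✓
u: ◇¬p is F, ◇p is F. ✓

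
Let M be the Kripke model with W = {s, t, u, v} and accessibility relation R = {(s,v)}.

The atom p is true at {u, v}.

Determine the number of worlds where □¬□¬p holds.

s: successors {v}; ¬□¬p there: v:F. ✗
t: no successors, so □¬□¬p holds vacuously. ✓
u: no successors, so □¬□¬p holds vacuously. ✓
v: no successors, so □¬□¬p holds vacuously. ✓
Satisfying worlds: {t, u, v}.

3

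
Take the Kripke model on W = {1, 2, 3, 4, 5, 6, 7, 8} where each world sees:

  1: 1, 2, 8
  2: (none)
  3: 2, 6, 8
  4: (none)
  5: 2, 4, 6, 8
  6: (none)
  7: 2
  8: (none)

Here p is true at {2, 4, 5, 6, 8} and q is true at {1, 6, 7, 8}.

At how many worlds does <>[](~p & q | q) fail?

4

1: successors {1, 2, 8}; [](~p & q | q) there: 1:F, 2:T, 8:T. ✓
2: no successors, so <>[](~p & q | q) fails. ✗
3: successors {2, 6, 8}; [](~p & q | q) there: 2:T, 6:T, 8:T. ✓
4: no successors, so <>[](~p & q | q) fails. ✗
5: successors {2, 4, 6, 8}; [](~p & q | q) there: 2:T, 4:T, 6:T, 8:T. ✓
6: no successors, so <>[](~p & q | q) fails. ✗
7: successors {2}; [](~p & q | q) there: 2:T. ✓
8: no successors, so <>[](~p & q | q) fails. ✗
Satisfying worlds: {1, 3, 5, 7}.
So <>[](~p & q | q) fails at the other 4 worlds.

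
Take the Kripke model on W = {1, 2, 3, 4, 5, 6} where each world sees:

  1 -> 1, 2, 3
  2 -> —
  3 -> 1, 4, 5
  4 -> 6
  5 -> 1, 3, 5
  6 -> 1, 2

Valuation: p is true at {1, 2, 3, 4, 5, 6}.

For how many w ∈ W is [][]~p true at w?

1

1: successors {1, 2, 3}; []~p there: 1:F, 2:T, 3:F. ✗
2: no successors, so [][]~p holds vacuously. ✓
3: successors {1, 4, 5}; []~p there: 1:F, 4:F, 5:F. ✗
4: successors {6}; []~p there: 6:F. ✗
5: successors {1, 3, 5}; []~p there: 1:F, 3:F, 5:F. ✗
6: successors {1, 2}; []~p there: 1:F, 2:T. ✗
Satisfying worlds: {2}.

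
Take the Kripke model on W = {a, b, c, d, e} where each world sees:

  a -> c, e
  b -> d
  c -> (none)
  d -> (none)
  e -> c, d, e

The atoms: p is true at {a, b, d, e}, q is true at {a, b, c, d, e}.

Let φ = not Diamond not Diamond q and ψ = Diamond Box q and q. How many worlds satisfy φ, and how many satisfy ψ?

2 and 3

For not Diamond not Diamond q:
a: Diamond not Diamond q is T. ✗
b: Diamond not Diamond q is T. ✗
c: Diamond not Diamond q is F. ✓
d: Diamond not Diamond q is F. ✓
e: Diamond not Diamond q is T. ✗
— 2 worlds.
For Diamond Box q and q:
a: Diamond Box q is T, q is T. ✓
b: Diamond Box q is T, q is T. ✓
c: Diamond Box q is F, q is T. ✗
d: Diamond Box q is F, q is T. ✗
e: Diamond Box q is T, q is T. ✓
— 3 worlds.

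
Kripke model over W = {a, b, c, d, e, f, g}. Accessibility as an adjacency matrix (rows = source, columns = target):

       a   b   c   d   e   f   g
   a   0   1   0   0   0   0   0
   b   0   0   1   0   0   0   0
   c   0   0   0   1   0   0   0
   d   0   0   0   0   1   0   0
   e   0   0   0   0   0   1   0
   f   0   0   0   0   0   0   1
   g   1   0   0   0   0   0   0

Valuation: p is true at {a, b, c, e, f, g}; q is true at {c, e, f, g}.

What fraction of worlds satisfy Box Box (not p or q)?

5/7

a: successors {b}; Box (not p or q) there: b:T. ✓
b: successors {c}; Box (not p or q) there: c:T. ✓
c: successors {d}; Box (not p or q) there: d:T. ✓
d: successors {e}; Box (not p or q) there: e:T. ✓
e: successors {f}; Box (not p or q) there: f:T. ✓
f: successors {g}; Box (not p or q) there: g:F. ✗
g: successors {a}; Box (not p or q) there: a:F. ✗
That's 5 of 7 worlds, so 5/7.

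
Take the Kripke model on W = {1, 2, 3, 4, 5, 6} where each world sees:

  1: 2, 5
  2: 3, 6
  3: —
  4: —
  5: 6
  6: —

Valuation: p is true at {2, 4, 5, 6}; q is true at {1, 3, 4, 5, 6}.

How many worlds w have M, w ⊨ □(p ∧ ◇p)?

1: successors {2, 5}; p ∧ ◇p there: 2:T, 5:T. ✓
2: successors {3, 6}; p ∧ ◇p there: 3:F, 6:F. ✗
3: no successors, so □(p ∧ ◇p) holds vacuously. ✓
4: no successors, so □(p ∧ ◇p) holds vacuously. ✓
5: successors {6}; p ∧ ◇p there: 6:F. ✗
6: no successors, so □(p ∧ ◇p) holds vacuously. ✓
Satisfying worlds: {1, 3, 4, 6}.

4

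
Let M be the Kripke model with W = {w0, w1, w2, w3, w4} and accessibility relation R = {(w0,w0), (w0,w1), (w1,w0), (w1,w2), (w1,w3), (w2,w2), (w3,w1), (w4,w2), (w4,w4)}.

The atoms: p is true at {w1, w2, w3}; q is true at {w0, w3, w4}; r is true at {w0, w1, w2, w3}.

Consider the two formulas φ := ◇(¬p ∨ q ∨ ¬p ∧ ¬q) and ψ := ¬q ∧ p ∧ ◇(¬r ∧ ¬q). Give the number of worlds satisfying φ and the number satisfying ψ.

For ◇(¬p ∨ q ∨ ¬p ∧ ¬q):
w0: successors {w0, w1}; ¬p ∨ q ∨ ¬p ∧ ¬q there: w0:T, w1:F. ✓
w1: successors {w0, w2, w3}; ¬p ∨ q ∨ ¬p ∧ ¬q there: w0:T, w2:F, w3:T. ✓
w2: successors {w2}; ¬p ∨ q ∨ ¬p ∧ ¬q there: w2:F. ✗
w3: successors {w1}; ¬p ∨ q ∨ ¬p ∧ ¬q there: w1:F. ✗
w4: successors {w2, w4}; ¬p ∨ q ∨ ¬p ∧ ¬q there: w2:F, w4:T. ✓
— 3 worlds.
For ¬q ∧ p ∧ ◇(¬r ∧ ¬q):
w0: ¬q ∧ p is F, ◇(¬r ∧ ¬q) is F. ✗
w1: ¬q ∧ p is T, ◇(¬r ∧ ¬q) is F. ✗
w2: ¬q ∧ p is T, ◇(¬r ∧ ¬q) is F. ✗
w3: ¬q ∧ p is F, ◇(¬r ∧ ¬q) is F. ✗
w4: ¬q ∧ p is F, ◇(¬r ∧ ¬q) is F. ✗
— 0 worlds.

3 and 0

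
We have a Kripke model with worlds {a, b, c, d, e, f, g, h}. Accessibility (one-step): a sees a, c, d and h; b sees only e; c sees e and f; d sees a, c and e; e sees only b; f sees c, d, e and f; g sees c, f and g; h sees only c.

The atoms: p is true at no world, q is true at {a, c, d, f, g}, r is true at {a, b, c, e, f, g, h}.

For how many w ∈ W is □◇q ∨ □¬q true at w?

a: □◇q is T, □¬q is F. ✓
b: □◇q is F, □¬q is T. ✓
c: □◇q is F, □¬q is F. ✗
d: □◇q is F, □¬q is F. ✗
e: □◇q is F, □¬q is T. ✓
f: □◇q is F, □¬q is F. ✗
g: □◇q is T, □¬q is F. ✓
h: □◇q is T, □¬q is F. ✓
Satisfying worlds: {a, b, e, g, h}.

5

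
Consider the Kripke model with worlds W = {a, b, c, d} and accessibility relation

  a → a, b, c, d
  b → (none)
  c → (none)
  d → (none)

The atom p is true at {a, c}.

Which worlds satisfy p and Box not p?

{c}

a: p is T, Box not p is F. ✗
b: p is F, Box not p is T. ✗
c: p is T, Box not p is T. ✓
d: p is F, Box not p is T. ✗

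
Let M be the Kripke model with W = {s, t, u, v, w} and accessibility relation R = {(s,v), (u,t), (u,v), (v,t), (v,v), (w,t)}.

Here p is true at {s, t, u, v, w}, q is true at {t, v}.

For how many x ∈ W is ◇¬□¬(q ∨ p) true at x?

s: successors {v}; ¬□¬(q ∨ p) there: v:T. ✓
t: no successors, so ◇¬□¬(q ∨ p) fails. ✗
u: successors {t, v}; ¬□¬(q ∨ p) there: t:F, v:T. ✓
v: successors {t, v}; ¬□¬(q ∨ p) there: t:F, v:T. ✓
w: successors {t}; ¬□¬(q ∨ p) there: t:F. ✗
Satisfying worlds: {s, u, v}.

3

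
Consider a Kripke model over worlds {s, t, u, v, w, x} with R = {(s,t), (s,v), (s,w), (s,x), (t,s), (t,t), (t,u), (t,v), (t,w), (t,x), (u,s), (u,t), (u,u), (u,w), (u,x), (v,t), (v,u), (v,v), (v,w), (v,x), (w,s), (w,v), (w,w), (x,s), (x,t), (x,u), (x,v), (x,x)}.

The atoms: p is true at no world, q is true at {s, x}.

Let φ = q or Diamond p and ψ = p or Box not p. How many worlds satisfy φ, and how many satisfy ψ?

2 and 6

For q or Diamond p:
s: q is T, Diamond p is F. ✓
t: q is F, Diamond p is F. ✗
u: q is F, Diamond p is F. ✗
v: q is F, Diamond p is F. ✗
w: q is F, Diamond p is F. ✗
x: q is T, Diamond p is F. ✓
— 2 worlds.
For p or Box not p:
s: p is F, Box not p is T. ✓
t: p is F, Box not p is T. ✓
u: p is F, Box not p is T. ✓
v: p is F, Box not p is T. ✓
w: p is F, Box not p is T. ✓
x: p is F, Box not p is T. ✓
— 6 worlds.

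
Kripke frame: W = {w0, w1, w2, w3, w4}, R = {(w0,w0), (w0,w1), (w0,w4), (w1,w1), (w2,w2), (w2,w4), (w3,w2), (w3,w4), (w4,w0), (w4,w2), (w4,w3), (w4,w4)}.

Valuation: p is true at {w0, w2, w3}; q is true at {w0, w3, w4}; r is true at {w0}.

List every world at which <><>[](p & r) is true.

w0: successors {w0, w1, w4}; <>[](p & r) there: w0:F, w1:F, w4:F. ✗
w1: successors {w1}; <>[](p & r) there: w1:F. ✗
w2: successors {w2, w4}; <>[](p & r) there: w2:F, w4:F. ✗
w3: successors {w2, w4}; <>[](p & r) there: w2:F, w4:F. ✗
w4: successors {w0, w2, w3, w4}; <>[](p & r) there: w0:F, w2:F, w3:F, w4:F. ✗

∅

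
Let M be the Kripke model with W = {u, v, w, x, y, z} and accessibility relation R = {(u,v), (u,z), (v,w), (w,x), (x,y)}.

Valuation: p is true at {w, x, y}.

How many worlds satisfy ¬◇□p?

u: ◇□p is T. ✗
v: ◇□p is T. ✗
w: ◇□p is T. ✗
x: ◇□p is T. ✗
y: ◇□p is F. ✓
z: ◇□p is F. ✓
Satisfying worlds: {y, z}.

2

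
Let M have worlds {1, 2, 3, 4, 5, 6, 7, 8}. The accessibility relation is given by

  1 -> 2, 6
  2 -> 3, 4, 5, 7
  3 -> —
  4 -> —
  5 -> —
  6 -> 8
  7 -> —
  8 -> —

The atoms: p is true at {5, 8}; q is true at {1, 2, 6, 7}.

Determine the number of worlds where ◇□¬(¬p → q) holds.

1: successors {2, 6}; □¬(¬p → q) there: 2:F, 6:F. ✗
2: successors {3, 4, 5, 7}; □¬(¬p → q) there: 3:T, 4:T, 5:T, 7:T. ✓
3: no successors, so ◇□¬(¬p → q) fails. ✗
4: no successors, so ◇□¬(¬p → q) fails. ✗
5: no successors, so ◇□¬(¬p → q) fails. ✗
6: successors {8}; □¬(¬p → q) there: 8:T. ✓
7: no successors, so ◇□¬(¬p → q) fails. ✗
8: no successors, so ◇□¬(¬p → q) fails. ✗
Satisfying worlds: {2, 6}.

2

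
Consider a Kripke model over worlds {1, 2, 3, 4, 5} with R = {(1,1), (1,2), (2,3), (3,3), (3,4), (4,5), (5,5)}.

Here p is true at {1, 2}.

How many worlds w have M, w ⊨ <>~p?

1: successors {1, 2}; ~p there: 1:F, 2:F. ✗
2: successors {3}; ~p there: 3:T. ✓
3: successors {3, 4}; ~p there: 3:T, 4:T. ✓
4: successors {5}; ~p there: 5:T. ✓
5: successors {5}; ~p there: 5:T. ✓
Satisfying worlds: {2, 3, 4, 5}.

4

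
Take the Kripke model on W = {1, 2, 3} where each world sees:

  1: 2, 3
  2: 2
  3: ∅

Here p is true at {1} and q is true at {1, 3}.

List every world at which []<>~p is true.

{2, 3}

1: successors {2, 3}; <>~p there: 2:T, 3:F. ✗
2: successors {2}; <>~p there: 2:T. ✓
3: no successors, so []<>~p holds vacuously. ✓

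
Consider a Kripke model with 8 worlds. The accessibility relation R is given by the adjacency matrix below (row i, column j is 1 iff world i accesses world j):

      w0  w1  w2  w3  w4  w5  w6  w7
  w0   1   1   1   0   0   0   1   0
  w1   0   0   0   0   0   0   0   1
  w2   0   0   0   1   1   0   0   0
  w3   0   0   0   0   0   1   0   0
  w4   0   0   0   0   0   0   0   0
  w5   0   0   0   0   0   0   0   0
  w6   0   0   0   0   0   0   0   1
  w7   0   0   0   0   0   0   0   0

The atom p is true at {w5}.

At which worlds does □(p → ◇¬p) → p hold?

{w3, w5}

w0: □(p → ◇¬p) is T, p is F. ✗
w1: □(p → ◇¬p) is T, p is F. ✗
w2: □(p → ◇¬p) is T, p is F. ✗
w3: □(p → ◇¬p) is F, p is F. ✓
w4: □(p → ◇¬p) is T, p is F. ✗
w5: □(p → ◇¬p) is T, p is T. ✓
w6: □(p → ◇¬p) is T, p is F. ✗
w7: □(p → ◇¬p) is T, p is F. ✗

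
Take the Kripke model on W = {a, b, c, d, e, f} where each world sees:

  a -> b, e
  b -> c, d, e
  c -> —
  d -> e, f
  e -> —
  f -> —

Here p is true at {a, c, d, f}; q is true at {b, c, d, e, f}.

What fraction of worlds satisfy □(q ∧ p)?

1/2

a: successors {b, e}; q ∧ p there: b:F, e:F. ✗
b: successors {c, d, e}; q ∧ p there: c:T, d:T, e:F. ✗
c: no successors, so □(q ∧ p) holds vacuously. ✓
d: successors {e, f}; q ∧ p there: e:F, f:T. ✗
e: no successors, so □(q ∧ p) holds vacuously. ✓
f: no successors, so □(q ∧ p) holds vacuously. ✓
That's 3 of 6 worlds, so 3/6 = 1/2.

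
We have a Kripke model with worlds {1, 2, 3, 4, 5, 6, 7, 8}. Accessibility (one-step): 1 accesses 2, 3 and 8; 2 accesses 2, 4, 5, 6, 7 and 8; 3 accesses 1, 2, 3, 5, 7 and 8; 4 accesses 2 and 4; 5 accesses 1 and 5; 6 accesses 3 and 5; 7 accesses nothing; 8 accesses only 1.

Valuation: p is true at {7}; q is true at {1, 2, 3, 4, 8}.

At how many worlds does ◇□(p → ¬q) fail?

1

1: successors {2, 3, 8}; □(p → ¬q) there: 2:T, 3:T, 8:T. ✓
2: successors {2, 4, 5, 6, 7, 8}; □(p → ¬q) there: 2:T, 4:T, 5:T, 6:T, 7:T, 8:T. ✓
3: successors {1, 2, 3, 5, 7, 8}; □(p → ¬q) there: 1:T, 2:T, 3:T, 5:T, 7:T, 8:T. ✓
4: successors {2, 4}; □(p → ¬q) there: 2:T, 4:T. ✓
5: successors {1, 5}; □(p → ¬q) there: 1:T, 5:T. ✓
6: successors {3, 5}; □(p → ¬q) there: 3:T, 5:T. ✓
7: no successors, so ◇□(p → ¬q) fails. ✗
8: successors {1}; □(p → ¬q) there: 1:T. ✓
Satisfying worlds: {1, 2, 3, 4, 5, 6, 8}.
So ◇□(p → ¬q) fails at the other 1 world.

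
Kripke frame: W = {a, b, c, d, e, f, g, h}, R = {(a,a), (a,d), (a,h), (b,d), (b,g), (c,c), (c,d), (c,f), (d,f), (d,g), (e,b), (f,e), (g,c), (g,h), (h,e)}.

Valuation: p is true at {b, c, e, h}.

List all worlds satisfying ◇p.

a: successors {a, d, h}; p there: a:F, d:F, h:T. ✓
b: successors {d, g}; p there: d:F, g:F. ✗
c: successors {c, d, f}; p there: c:T, d:F, f:F. ✓
d: successors {f, g}; p there: f:F, g:F. ✗
e: successors {b}; p there: b:T. ✓
f: successors {e}; p there: e:T. ✓
g: successors {c, h}; p there: c:T, h:T. ✓
h: successors {e}; p there: e:T. ✓

{a, c, e, f, g, h}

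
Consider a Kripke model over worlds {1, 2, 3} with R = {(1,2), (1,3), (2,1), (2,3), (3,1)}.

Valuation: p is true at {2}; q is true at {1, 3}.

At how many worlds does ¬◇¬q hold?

2

1: ◇¬q is T. ✗
2: ◇¬q is F. ✓
3: ◇¬q is F. ✓
Satisfying worlds: {2, 3}.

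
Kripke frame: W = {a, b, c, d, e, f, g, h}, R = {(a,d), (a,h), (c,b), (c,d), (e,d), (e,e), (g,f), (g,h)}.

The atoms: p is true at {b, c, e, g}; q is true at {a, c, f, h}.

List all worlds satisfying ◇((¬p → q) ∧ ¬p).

{a, g}

a: successors {d, h}; (¬p → q) ∧ ¬p there: d:F, h:T. ✓
b: no successors, so ◇((¬p → q) ∧ ¬p) fails. ✗
c: successors {b, d}; (¬p → q) ∧ ¬p there: b:F, d:F. ✗
d: no successors, so ◇((¬p → q) ∧ ¬p) fails. ✗
e: successors {d, e}; (¬p → q) ∧ ¬p there: d:F, e:F. ✗
f: no successors, so ◇((¬p → q) ∧ ¬p) fails. ✗
g: successors {f, h}; (¬p → q) ∧ ¬p there: f:T, h:T. ✓
h: no successors, so ◇((¬p → q) ∧ ¬p) fails. ✗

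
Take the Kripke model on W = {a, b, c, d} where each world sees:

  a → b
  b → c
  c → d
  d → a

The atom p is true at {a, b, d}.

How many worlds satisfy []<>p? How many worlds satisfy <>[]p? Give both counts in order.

For []<>p:
a: successors {b}; <>p there: b:F. ✗
b: successors {c}; <>p there: c:T. ✓
c: successors {d}; <>p there: d:T. ✓
d: successors {a}; <>p there: a:T. ✓
— 3 worlds.
For <>[]p:
a: successors {b}; []p there: b:F. ✗
b: successors {c}; []p there: c:T. ✓
c: successors {d}; []p there: d:T. ✓
d: successors {a}; []p there: a:T. ✓
— 3 worlds.

3 and 3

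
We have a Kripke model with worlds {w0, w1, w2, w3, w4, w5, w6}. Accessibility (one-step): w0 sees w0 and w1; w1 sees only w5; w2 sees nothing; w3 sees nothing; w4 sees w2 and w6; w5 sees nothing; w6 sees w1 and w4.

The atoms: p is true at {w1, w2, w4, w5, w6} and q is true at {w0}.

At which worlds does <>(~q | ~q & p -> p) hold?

w0: successors {w0, w1}; ~q | ~q & p -> p there: w0:T, w1:T. ✓
w1: successors {w5}; ~q | ~q & p -> p there: w5:T. ✓
w2: no successors, so <>(~q | ~q & p -> p) fails. ✗
w3: no successors, so <>(~q | ~q & p -> p) fails. ✗
w4: successors {w2, w6}; ~q | ~q & p -> p there: w2:T, w6:T. ✓
w5: no successors, so <>(~q | ~q & p -> p) fails. ✗
w6: successors {w1, w4}; ~q | ~q & p -> p there: w1:T, w4:T. ✓

{w0, w1, w4, w6}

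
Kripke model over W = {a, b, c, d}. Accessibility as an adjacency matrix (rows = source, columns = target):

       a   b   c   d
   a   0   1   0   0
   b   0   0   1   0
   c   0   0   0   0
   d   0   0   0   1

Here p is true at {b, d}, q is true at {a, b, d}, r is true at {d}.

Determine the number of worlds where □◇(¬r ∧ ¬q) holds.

a: successors {b}; ◇(¬r ∧ ¬q) there: b:T. ✓
b: successors {c}; ◇(¬r ∧ ¬q) there: c:F. ✗
c: no successors, so □◇(¬r ∧ ¬q) holds vacuously. ✓
d: successors {d}; ◇(¬r ∧ ¬q) there: d:F. ✗
Satisfying worlds: {a, c}.

2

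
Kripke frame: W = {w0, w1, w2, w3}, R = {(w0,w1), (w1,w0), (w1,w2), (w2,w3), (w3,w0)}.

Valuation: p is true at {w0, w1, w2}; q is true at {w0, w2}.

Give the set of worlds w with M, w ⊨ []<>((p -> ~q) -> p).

{w0, w2, w3}

w0: successors {w1}; <>((p -> ~q) -> p) there: w1:T. ✓
w1: successors {w0, w2}; <>((p -> ~q) -> p) there: w0:T, w2:F. ✗
w2: successors {w3}; <>((p -> ~q) -> p) there: w3:T. ✓
w3: successors {w0}; <>((p -> ~q) -> p) there: w0:T. ✓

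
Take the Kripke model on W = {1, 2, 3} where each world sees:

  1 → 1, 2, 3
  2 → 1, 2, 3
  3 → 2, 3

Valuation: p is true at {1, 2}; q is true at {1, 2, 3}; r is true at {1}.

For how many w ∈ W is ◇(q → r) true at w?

1: successors {1, 2, 3}; q → r there: 1:T, 2:F, 3:F. ✓
2: successors {1, 2, 3}; q → r there: 1:T, 2:F, 3:F. ✓
3: successors {2, 3}; q → r there: 2:F, 3:F. ✗
Satisfying worlds: {1, 2}.

2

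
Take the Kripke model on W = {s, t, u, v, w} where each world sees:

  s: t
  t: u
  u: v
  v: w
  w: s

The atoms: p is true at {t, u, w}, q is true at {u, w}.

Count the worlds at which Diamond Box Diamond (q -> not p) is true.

s: successors {t}; Box Diamond (q -> not p) there: t:T. ✓
t: successors {u}; Box Diamond (q -> not p) there: u:F. ✗
u: successors {v}; Box Diamond (q -> not p) there: v:T. ✓
v: successors {w}; Box Diamond (q -> not p) there: w:T. ✓
w: successors {s}; Box Diamond (q -> not p) there: s:F. ✗
Satisfying worlds: {s, u, v}.

3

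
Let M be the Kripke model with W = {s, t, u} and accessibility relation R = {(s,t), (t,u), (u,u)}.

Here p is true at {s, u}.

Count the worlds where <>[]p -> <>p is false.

s: <>[]p is T, <>p is F. ✗
t: <>[]p is T, <>p is T. ✓
u: <>[]p is T, <>p is T. ✓
Satisfying worlds: {t, u}.
So <>[]p -> <>p fails at the other 1 world.

1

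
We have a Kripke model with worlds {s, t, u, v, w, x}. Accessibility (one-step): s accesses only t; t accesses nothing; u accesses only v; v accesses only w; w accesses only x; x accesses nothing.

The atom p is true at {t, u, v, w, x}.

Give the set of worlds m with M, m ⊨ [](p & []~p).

s: successors {t}; p & []~p there: t:T. ✓
t: no successors, so [](p & []~p) holds vacuously. ✓
u: successors {v}; p & []~p there: v:F. ✗
v: successors {w}; p & []~p there: w:F. ✗
w: successors {x}; p & []~p there: x:T. ✓
x: no successors, so [](p & []~p) holds vacuously. ✓

{s, t, w, x}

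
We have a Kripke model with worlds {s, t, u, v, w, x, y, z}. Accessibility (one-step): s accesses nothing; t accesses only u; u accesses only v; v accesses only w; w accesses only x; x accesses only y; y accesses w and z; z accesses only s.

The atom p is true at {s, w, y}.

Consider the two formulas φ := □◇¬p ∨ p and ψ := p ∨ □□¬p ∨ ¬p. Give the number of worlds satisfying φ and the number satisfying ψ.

6 and 8

For □◇¬p ∨ p:
s: □◇¬p is T, p is T. ✓
t: □◇¬p is T, p is F. ✓
u: □◇¬p is F, p is F. ✗
v: □◇¬p is T, p is F. ✓
w: □◇¬p is F, p is T. ✓
x: □◇¬p is T, p is F. ✓
y: □◇¬p is F, p is T. ✓
z: □◇¬p is F, p is F. ✗
— 6 worlds.
For p ∨ □□¬p ∨ ¬p:
s: p ∨ □□¬p is T, ¬p is F. ✓
t: p ∨ □□¬p is T, ¬p is T. ✓
u: p ∨ □□¬p is F, ¬p is T. ✓
v: p ∨ □□¬p is T, ¬p is T. ✓
w: p ∨ □□¬p is T, ¬p is F. ✓
x: p ∨ □□¬p is F, ¬p is T. ✓
y: p ∨ □□¬p is T, ¬p is F. ✓
z: p ∨ □□¬p is T, ¬p is T. ✓
— 8 worlds.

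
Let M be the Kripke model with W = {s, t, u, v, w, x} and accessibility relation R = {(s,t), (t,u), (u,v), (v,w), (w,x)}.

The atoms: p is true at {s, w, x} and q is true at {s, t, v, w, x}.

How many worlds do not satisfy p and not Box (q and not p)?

s: p is T, not Box (q and not p) is F. ✗
t: p is F, not Box (q and not p) is T. ✗
u: p is F, not Box (q and not p) is F. ✗
v: p is F, not Box (q and not p) is T. ✗
w: p is T, not Box (q and not p) is T. ✓
x: p is T, not Box (q and not p) is F. ✗
Satisfying worlds: {w}.
So p and not Box (q and not p) fails at the other 5 worlds.

5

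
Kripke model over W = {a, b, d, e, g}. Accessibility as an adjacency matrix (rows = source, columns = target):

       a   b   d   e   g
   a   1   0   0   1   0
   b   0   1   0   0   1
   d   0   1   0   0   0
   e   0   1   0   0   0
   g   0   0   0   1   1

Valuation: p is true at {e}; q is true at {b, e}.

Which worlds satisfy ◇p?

a: successors {a, e}; p there: a:F, e:T. ✓
b: successors {b, g}; p there: b:F, g:F. ✗
d: successors {b}; p there: b:F. ✗
e: successors {b}; p there: b:F. ✗
g: successors {e, g}; p there: e:T, g:F. ✓

{a, g}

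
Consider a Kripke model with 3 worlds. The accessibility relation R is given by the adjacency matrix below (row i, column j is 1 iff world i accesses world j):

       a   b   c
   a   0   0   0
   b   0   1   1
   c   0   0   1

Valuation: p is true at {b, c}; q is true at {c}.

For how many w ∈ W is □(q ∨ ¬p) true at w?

a: no successors, so □(q ∨ ¬p) holds vacuously. ✓
b: successors {b, c}; q ∨ ¬p there: b:F, c:T. ✗
c: successors {c}; q ∨ ¬p there: c:T. ✓
Satisfying worlds: {a, c}.

2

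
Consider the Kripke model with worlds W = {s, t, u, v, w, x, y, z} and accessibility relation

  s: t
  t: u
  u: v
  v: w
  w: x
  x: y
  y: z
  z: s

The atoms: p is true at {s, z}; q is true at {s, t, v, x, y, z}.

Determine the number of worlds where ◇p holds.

s: successors {t}; p there: t:F. ✗
t: successors {u}; p there: u:F. ✗
u: successors {v}; p there: v:F. ✗
v: successors {w}; p there: w:F. ✗
w: successors {x}; p there: x:F. ✗
x: successors {y}; p there: y:F. ✗
y: successors {z}; p there: z:T. ✓
z: successors {s}; p there: s:T. ✓
Satisfying worlds: {y, z}.

2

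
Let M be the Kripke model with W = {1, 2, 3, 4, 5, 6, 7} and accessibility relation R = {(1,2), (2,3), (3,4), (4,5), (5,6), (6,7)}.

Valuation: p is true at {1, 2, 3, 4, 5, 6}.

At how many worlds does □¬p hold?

2

1: successors {2}; ¬p there: 2:F. ✗
2: successors {3}; ¬p there: 3:F. ✗
3: successors {4}; ¬p there: 4:F. ✗
4: successors {5}; ¬p there: 5:F. ✗
5: successors {6}; ¬p there: 6:F. ✗
6: successors {7}; ¬p there: 7:T. ✓
7: no successors, so □¬p holds vacuously. ✓
Satisfying worlds: {6, 7}.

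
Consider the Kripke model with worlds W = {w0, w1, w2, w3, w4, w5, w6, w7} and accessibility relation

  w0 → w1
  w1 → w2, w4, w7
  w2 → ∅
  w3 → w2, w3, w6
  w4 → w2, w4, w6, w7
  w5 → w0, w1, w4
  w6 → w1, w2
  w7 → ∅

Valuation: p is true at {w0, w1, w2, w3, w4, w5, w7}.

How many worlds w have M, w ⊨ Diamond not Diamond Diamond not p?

w0: successors {w1}; not Diamond Diamond not p there: w1:F. ✗
w1: successors {w2, w4, w7}; not Diamond Diamond not p there: w2:T, w4:F, w7:T. ✓
w2: no successors, so Diamond not Diamond Diamond not p fails. ✗
w3: successors {w2, w3, w6}; not Diamond Diamond not p there: w2:T, w3:F, w6:T. ✓
w4: successors {w2, w4, w6, w7}; not Diamond Diamond not p there: w2:T, w4:F, w6:T, w7:T. ✓
w5: successors {w0, w1, w4}; not Diamond Diamond not p there: w0:T, w1:F, w4:F. ✓
w6: successors {w1, w2}; not Diamond Diamond not p there: w1:F, w2:T. ✓
w7: no successors, so Diamond not Diamond Diamond not p fails. ✗
Satisfying worlds: {w1, w3, w4, w5, w6}.

5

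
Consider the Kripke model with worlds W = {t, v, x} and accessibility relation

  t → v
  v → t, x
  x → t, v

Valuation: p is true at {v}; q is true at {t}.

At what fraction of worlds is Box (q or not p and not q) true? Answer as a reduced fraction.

t: successors {v}; q or not p and not q there: v:F. ✗
v: successors {t, x}; q or not p and not q there: t:T, x:T. ✓
x: successors {t, v}; q or not p and not q there: t:T, v:F. ✗
That's 1 of 3 worlds, so 1/3.

1/3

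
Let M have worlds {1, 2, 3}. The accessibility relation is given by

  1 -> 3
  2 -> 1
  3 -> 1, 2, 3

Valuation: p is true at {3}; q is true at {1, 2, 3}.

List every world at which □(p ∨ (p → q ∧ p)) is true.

{1, 2, 3}

1: successors {3}; p ∨ (p → q ∧ p) there: 3:T. ✓
2: successors {1}; p ∨ (p → q ∧ p) there: 1:T. ✓
3: successors {1, 2, 3}; p ∨ (p → q ∧ p) there: 1:T, 2:T, 3:T. ✓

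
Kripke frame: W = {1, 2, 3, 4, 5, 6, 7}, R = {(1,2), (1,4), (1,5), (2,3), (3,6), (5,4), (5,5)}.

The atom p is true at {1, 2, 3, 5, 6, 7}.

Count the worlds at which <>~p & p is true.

2

1: <>~p is T, p is T. ✓
2: <>~p is F, p is T. ✗
3: <>~p is F, p is T. ✗
4: <>~p is F, p is F. ✗
5: <>~p is T, p is T. ✓
6: <>~p is F, p is T. ✗
7: <>~p is F, p is T. ✗
Satisfying worlds: {1, 5}.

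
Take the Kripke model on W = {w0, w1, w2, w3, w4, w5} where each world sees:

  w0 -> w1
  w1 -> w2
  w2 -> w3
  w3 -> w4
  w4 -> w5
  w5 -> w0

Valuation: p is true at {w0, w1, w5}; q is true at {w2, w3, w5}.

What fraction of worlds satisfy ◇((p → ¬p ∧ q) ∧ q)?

w0: successors {w1}; (p → ¬p ∧ q) ∧ q there: w1:F. ✗
w1: successors {w2}; (p → ¬p ∧ q) ∧ q there: w2:T. ✓
w2: successors {w3}; (p → ¬p ∧ q) ∧ q there: w3:T. ✓
w3: successors {w4}; (p → ¬p ∧ q) ∧ q there: w4:F. ✗
w4: successors {w5}; (p → ¬p ∧ q) ∧ q there: w5:F. ✗
w5: successors {w0}; (p → ¬p ∧ q) ∧ q there: w0:F. ✗
That's 2 of 6 worlds, so 2/6 = 1/3.

1/3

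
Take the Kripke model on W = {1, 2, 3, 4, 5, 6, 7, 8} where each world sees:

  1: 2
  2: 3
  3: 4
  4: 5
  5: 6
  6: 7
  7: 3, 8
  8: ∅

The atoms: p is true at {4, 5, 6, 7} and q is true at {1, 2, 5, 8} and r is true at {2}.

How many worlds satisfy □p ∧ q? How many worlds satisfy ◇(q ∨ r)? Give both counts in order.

2 and 3

For □p ∧ q:
1: □p is F, q is T. ✗
2: □p is F, q is T. ✗
3: □p is T, q is F. ✗
4: □p is T, q is F. ✗
5: □p is T, q is T. ✓
6: □p is T, q is F. ✗
7: □p is F, q is F. ✗
8: □p is T, q is T. ✓
— 2 worlds.
For ◇(q ∨ r):
1: successors {2}; q ∨ r there: 2:T. ✓
2: successors {3}; q ∨ r there: 3:F. ✗
3: successors {4}; q ∨ r there: 4:F. ✗
4: successors {5}; q ∨ r there: 5:T. ✓
5: successors {6}; q ∨ r there: 6:F. ✗
6: successors {7}; q ∨ r there: 7:F. ✗
7: successors {3, 8}; q ∨ r there: 3:F, 8:T. ✓
8: no successors, so ◇(q ∨ r) fails. ✗
— 3 worlds.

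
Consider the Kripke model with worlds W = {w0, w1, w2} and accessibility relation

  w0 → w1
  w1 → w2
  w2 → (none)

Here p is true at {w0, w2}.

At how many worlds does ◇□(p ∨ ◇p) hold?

2

w0: successors {w1}; □(p ∨ ◇p) there: w1:T. ✓
w1: successors {w2}; □(p ∨ ◇p) there: w2:T. ✓
w2: no successors, so ◇□(p ∨ ◇p) fails. ✗
Satisfying worlds: {w0, w1}.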